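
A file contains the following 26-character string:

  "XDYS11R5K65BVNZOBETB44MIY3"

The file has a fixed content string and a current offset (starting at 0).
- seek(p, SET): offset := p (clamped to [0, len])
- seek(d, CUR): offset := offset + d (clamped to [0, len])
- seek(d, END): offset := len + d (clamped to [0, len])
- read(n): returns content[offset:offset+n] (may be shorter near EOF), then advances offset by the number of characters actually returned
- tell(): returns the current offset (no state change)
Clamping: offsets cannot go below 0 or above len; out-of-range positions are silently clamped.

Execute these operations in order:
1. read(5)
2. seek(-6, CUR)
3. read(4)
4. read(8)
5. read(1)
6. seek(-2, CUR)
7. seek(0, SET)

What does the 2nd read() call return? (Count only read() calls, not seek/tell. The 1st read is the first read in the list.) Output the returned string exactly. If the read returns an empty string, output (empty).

Answer: XDYS

Derivation:
After 1 (read(5)): returned 'XDYS1', offset=5
After 2 (seek(-6, CUR)): offset=0
After 3 (read(4)): returned 'XDYS', offset=4
After 4 (read(8)): returned '11R5K65B', offset=12
After 5 (read(1)): returned 'V', offset=13
After 6 (seek(-2, CUR)): offset=11
After 7 (seek(0, SET)): offset=0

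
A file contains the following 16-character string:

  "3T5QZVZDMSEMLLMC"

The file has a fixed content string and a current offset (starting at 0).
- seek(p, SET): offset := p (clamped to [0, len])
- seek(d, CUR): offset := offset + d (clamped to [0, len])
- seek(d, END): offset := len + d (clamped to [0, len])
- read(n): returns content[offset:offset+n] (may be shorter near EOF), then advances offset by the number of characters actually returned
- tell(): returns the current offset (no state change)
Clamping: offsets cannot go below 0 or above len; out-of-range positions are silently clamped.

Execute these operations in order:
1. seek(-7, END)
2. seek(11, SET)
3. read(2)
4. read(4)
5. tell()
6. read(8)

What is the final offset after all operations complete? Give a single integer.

Answer: 16

Derivation:
After 1 (seek(-7, END)): offset=9
After 2 (seek(11, SET)): offset=11
After 3 (read(2)): returned 'ML', offset=13
After 4 (read(4)): returned 'LMC', offset=16
After 5 (tell()): offset=16
After 6 (read(8)): returned '', offset=16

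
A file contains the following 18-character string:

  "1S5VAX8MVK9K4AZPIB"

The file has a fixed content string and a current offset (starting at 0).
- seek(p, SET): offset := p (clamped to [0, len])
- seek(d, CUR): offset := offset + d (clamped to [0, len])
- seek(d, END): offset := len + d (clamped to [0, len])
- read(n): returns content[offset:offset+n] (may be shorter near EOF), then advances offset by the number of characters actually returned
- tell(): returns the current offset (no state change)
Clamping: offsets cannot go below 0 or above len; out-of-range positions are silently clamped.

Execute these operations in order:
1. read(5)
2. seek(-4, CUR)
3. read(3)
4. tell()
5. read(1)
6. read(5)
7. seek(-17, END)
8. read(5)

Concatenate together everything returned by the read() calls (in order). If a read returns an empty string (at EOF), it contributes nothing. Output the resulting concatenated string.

After 1 (read(5)): returned '1S5VA', offset=5
After 2 (seek(-4, CUR)): offset=1
After 3 (read(3)): returned 'S5V', offset=4
After 4 (tell()): offset=4
After 5 (read(1)): returned 'A', offset=5
After 6 (read(5)): returned 'X8MVK', offset=10
After 7 (seek(-17, END)): offset=1
After 8 (read(5)): returned 'S5VAX', offset=6

Answer: 1S5VAS5VAX8MVKS5VAX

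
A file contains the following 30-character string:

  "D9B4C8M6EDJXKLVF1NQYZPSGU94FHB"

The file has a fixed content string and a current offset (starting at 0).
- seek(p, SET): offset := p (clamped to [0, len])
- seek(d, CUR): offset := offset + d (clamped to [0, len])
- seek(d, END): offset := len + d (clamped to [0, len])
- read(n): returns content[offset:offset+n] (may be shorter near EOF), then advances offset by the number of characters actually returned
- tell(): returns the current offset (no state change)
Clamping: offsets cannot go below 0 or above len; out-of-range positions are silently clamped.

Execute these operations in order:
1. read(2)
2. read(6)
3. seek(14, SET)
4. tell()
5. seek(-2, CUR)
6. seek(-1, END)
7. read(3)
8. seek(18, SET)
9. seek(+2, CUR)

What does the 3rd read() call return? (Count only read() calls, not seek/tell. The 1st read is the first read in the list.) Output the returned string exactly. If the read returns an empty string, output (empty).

Answer: B

Derivation:
After 1 (read(2)): returned 'D9', offset=2
After 2 (read(6)): returned 'B4C8M6', offset=8
After 3 (seek(14, SET)): offset=14
After 4 (tell()): offset=14
After 5 (seek(-2, CUR)): offset=12
After 6 (seek(-1, END)): offset=29
After 7 (read(3)): returned 'B', offset=30
After 8 (seek(18, SET)): offset=18
After 9 (seek(+2, CUR)): offset=20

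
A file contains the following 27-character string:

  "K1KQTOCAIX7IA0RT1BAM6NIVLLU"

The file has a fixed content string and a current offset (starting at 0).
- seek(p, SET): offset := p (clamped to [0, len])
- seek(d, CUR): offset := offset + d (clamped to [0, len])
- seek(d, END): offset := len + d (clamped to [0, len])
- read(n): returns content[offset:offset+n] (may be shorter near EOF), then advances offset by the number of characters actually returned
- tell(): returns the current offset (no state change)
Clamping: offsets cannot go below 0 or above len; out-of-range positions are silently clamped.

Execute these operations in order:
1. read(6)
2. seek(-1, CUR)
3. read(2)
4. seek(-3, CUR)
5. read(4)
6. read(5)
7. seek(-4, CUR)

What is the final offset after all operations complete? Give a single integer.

Answer: 9

Derivation:
After 1 (read(6)): returned 'K1KQTO', offset=6
After 2 (seek(-1, CUR)): offset=5
After 3 (read(2)): returned 'OC', offset=7
After 4 (seek(-3, CUR)): offset=4
After 5 (read(4)): returned 'TOCA', offset=8
After 6 (read(5)): returned 'IX7IA', offset=13
After 7 (seek(-4, CUR)): offset=9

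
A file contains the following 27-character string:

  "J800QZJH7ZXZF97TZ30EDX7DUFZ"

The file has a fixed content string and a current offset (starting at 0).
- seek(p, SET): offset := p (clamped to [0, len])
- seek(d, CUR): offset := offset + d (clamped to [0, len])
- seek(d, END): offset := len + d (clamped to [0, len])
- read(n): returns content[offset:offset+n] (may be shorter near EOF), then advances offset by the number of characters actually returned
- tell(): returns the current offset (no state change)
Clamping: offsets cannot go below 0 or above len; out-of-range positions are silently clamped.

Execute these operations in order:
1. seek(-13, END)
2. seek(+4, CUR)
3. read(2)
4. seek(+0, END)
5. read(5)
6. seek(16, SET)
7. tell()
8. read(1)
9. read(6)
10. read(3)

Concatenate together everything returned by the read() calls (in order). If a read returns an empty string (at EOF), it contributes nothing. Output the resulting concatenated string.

Answer: 0EZ30EDX7DUF

Derivation:
After 1 (seek(-13, END)): offset=14
After 2 (seek(+4, CUR)): offset=18
After 3 (read(2)): returned '0E', offset=20
After 4 (seek(+0, END)): offset=27
After 5 (read(5)): returned '', offset=27
After 6 (seek(16, SET)): offset=16
After 7 (tell()): offset=16
After 8 (read(1)): returned 'Z', offset=17
After 9 (read(6)): returned '30EDX7', offset=23
After 10 (read(3)): returned 'DUF', offset=26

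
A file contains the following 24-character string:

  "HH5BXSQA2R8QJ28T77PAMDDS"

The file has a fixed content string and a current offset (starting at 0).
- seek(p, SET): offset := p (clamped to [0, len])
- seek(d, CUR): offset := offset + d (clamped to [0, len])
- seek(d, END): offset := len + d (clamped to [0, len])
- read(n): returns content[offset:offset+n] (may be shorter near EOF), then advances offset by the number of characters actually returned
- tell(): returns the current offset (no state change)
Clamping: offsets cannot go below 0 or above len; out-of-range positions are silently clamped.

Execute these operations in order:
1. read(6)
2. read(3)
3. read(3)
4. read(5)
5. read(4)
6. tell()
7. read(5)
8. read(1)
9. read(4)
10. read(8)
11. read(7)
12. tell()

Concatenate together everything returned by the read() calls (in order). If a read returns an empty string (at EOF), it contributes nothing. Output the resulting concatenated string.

Answer: HH5BXSQA2R8QJ28T77PAMDDS

Derivation:
After 1 (read(6)): returned 'HH5BXS', offset=6
After 2 (read(3)): returned 'QA2', offset=9
After 3 (read(3)): returned 'R8Q', offset=12
After 4 (read(5)): returned 'J28T7', offset=17
After 5 (read(4)): returned '7PAM', offset=21
After 6 (tell()): offset=21
After 7 (read(5)): returned 'DDS', offset=24
After 8 (read(1)): returned '', offset=24
After 9 (read(4)): returned '', offset=24
After 10 (read(8)): returned '', offset=24
After 11 (read(7)): returned '', offset=24
After 12 (tell()): offset=24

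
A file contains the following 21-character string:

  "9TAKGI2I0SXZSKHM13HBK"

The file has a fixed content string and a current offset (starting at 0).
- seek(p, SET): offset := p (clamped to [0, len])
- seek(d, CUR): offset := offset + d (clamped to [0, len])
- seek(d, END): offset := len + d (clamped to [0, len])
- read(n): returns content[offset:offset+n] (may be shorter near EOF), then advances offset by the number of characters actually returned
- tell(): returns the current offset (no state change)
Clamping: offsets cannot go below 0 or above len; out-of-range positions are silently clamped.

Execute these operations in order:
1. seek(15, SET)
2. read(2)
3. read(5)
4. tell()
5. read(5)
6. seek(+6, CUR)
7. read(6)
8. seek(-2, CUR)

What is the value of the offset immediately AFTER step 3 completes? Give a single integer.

After 1 (seek(15, SET)): offset=15
After 2 (read(2)): returned 'M1', offset=17
After 3 (read(5)): returned '3HBK', offset=21

Answer: 21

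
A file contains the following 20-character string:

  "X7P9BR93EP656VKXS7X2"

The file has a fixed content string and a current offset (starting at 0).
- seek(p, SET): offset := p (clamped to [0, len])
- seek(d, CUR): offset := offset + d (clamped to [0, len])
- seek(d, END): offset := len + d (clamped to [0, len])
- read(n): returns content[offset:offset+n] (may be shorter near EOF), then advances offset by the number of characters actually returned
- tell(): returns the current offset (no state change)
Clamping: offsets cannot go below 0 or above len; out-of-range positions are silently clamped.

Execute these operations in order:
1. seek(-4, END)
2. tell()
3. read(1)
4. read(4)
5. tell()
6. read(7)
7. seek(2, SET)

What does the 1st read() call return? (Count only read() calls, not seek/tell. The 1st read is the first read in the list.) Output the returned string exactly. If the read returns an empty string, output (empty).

Answer: S

Derivation:
After 1 (seek(-4, END)): offset=16
After 2 (tell()): offset=16
After 3 (read(1)): returned 'S', offset=17
After 4 (read(4)): returned '7X2', offset=20
After 5 (tell()): offset=20
After 6 (read(7)): returned '', offset=20
After 7 (seek(2, SET)): offset=2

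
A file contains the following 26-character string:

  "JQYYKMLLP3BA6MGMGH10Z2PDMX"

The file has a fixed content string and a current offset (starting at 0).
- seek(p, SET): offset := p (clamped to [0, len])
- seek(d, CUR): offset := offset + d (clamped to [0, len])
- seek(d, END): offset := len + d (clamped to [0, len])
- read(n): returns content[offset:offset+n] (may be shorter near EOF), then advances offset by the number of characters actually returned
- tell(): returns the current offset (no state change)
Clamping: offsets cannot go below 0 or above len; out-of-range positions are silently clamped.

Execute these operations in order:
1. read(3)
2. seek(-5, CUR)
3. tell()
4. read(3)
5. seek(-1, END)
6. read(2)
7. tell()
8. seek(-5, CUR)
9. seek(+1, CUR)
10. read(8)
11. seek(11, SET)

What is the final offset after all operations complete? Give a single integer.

Answer: 11

Derivation:
After 1 (read(3)): returned 'JQY', offset=3
After 2 (seek(-5, CUR)): offset=0
After 3 (tell()): offset=0
After 4 (read(3)): returned 'JQY', offset=3
After 5 (seek(-1, END)): offset=25
After 6 (read(2)): returned 'X', offset=26
After 7 (tell()): offset=26
After 8 (seek(-5, CUR)): offset=21
After 9 (seek(+1, CUR)): offset=22
After 10 (read(8)): returned 'PDMX', offset=26
After 11 (seek(11, SET)): offset=11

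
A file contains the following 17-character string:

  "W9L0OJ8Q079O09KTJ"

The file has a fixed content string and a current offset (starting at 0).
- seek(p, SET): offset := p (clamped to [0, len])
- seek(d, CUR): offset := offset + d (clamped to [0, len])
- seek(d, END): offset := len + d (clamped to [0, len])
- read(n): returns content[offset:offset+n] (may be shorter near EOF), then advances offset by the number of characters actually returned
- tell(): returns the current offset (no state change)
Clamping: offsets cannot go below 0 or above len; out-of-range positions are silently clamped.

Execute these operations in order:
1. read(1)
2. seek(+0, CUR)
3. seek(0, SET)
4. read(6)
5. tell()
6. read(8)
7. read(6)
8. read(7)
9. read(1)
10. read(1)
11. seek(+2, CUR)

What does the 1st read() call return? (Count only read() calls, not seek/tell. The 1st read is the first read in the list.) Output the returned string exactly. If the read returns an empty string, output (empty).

After 1 (read(1)): returned 'W', offset=1
After 2 (seek(+0, CUR)): offset=1
After 3 (seek(0, SET)): offset=0
After 4 (read(6)): returned 'W9L0OJ', offset=6
After 5 (tell()): offset=6
After 6 (read(8)): returned '8Q079O09', offset=14
After 7 (read(6)): returned 'KTJ', offset=17
After 8 (read(7)): returned '', offset=17
After 9 (read(1)): returned '', offset=17
After 10 (read(1)): returned '', offset=17
After 11 (seek(+2, CUR)): offset=17

Answer: W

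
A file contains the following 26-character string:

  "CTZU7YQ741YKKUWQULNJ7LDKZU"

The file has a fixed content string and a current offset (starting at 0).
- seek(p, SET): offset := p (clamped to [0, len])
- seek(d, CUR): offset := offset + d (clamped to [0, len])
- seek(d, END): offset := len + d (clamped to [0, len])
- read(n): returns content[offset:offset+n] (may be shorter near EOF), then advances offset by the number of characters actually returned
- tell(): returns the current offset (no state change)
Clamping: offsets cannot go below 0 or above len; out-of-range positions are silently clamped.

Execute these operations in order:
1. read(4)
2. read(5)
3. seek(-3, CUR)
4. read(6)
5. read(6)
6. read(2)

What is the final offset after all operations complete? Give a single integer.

Answer: 20

Derivation:
After 1 (read(4)): returned 'CTZU', offset=4
After 2 (read(5)): returned '7YQ74', offset=9
After 3 (seek(-3, CUR)): offset=6
After 4 (read(6)): returned 'Q741YK', offset=12
After 5 (read(6)): returned 'KUWQUL', offset=18
After 6 (read(2)): returned 'NJ', offset=20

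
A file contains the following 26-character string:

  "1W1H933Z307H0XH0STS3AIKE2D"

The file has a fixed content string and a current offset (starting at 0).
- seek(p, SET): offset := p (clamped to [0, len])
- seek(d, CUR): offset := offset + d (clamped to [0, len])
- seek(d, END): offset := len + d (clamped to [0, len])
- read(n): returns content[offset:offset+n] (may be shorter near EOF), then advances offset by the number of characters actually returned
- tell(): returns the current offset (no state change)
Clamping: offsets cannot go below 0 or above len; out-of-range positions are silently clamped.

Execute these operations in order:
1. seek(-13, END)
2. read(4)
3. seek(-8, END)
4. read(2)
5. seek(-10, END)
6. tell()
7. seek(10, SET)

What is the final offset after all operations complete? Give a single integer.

After 1 (seek(-13, END)): offset=13
After 2 (read(4)): returned 'XH0S', offset=17
After 3 (seek(-8, END)): offset=18
After 4 (read(2)): returned 'S3', offset=20
After 5 (seek(-10, END)): offset=16
After 6 (tell()): offset=16
After 7 (seek(10, SET)): offset=10

Answer: 10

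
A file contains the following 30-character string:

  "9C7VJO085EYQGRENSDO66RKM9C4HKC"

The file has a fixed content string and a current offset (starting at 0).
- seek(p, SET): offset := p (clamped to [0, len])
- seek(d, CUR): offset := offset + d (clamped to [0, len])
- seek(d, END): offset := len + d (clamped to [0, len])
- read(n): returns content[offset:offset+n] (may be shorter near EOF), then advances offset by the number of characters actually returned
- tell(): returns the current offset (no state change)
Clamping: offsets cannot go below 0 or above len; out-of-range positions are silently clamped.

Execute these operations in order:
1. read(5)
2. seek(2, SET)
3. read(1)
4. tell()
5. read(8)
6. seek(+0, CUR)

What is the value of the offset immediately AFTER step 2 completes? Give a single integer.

After 1 (read(5)): returned '9C7VJ', offset=5
After 2 (seek(2, SET)): offset=2

Answer: 2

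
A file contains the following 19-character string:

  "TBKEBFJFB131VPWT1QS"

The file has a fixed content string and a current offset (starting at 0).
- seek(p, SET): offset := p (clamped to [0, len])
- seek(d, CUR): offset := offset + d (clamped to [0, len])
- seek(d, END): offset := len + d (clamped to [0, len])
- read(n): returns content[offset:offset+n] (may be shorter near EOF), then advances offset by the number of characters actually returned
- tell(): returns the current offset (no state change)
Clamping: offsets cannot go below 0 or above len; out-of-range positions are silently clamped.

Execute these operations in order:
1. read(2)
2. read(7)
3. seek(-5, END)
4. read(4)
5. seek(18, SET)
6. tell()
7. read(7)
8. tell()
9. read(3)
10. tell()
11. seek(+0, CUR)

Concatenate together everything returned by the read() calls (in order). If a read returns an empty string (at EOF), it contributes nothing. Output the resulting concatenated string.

Answer: TBKEBFJFBWT1QS

Derivation:
After 1 (read(2)): returned 'TB', offset=2
After 2 (read(7)): returned 'KEBFJFB', offset=9
After 3 (seek(-5, END)): offset=14
After 4 (read(4)): returned 'WT1Q', offset=18
After 5 (seek(18, SET)): offset=18
After 6 (tell()): offset=18
After 7 (read(7)): returned 'S', offset=19
After 8 (tell()): offset=19
After 9 (read(3)): returned '', offset=19
After 10 (tell()): offset=19
After 11 (seek(+0, CUR)): offset=19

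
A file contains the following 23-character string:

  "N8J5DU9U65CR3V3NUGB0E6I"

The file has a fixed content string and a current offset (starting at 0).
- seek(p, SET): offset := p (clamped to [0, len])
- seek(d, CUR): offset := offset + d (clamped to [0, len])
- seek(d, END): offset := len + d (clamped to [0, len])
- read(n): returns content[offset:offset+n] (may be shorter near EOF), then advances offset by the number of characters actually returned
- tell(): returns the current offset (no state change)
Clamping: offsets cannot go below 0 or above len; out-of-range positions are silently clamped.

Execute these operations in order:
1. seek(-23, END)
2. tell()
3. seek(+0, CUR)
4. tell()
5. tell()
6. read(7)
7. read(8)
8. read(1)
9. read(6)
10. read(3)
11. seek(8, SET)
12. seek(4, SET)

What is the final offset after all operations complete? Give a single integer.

After 1 (seek(-23, END)): offset=0
After 2 (tell()): offset=0
After 3 (seek(+0, CUR)): offset=0
After 4 (tell()): offset=0
After 5 (tell()): offset=0
After 6 (read(7)): returned 'N8J5DU9', offset=7
After 7 (read(8)): returned 'U65CR3V3', offset=15
After 8 (read(1)): returned 'N', offset=16
After 9 (read(6)): returned 'UGB0E6', offset=22
After 10 (read(3)): returned 'I', offset=23
After 11 (seek(8, SET)): offset=8
After 12 (seek(4, SET)): offset=4

Answer: 4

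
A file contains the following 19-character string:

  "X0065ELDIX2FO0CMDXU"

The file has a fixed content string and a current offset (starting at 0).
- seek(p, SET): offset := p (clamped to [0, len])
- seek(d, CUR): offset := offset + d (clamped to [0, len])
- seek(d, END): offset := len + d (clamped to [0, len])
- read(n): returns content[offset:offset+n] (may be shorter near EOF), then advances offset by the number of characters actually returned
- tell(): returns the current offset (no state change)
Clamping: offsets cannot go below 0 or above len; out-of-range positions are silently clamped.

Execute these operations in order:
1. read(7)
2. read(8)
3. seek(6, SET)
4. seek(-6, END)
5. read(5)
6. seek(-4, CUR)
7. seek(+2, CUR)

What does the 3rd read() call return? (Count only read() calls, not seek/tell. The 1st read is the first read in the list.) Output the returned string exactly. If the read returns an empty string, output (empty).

Answer: 0CMDX

Derivation:
After 1 (read(7)): returned 'X0065EL', offset=7
After 2 (read(8)): returned 'DIX2FO0C', offset=15
After 3 (seek(6, SET)): offset=6
After 4 (seek(-6, END)): offset=13
After 5 (read(5)): returned '0CMDX', offset=18
After 6 (seek(-4, CUR)): offset=14
After 7 (seek(+2, CUR)): offset=16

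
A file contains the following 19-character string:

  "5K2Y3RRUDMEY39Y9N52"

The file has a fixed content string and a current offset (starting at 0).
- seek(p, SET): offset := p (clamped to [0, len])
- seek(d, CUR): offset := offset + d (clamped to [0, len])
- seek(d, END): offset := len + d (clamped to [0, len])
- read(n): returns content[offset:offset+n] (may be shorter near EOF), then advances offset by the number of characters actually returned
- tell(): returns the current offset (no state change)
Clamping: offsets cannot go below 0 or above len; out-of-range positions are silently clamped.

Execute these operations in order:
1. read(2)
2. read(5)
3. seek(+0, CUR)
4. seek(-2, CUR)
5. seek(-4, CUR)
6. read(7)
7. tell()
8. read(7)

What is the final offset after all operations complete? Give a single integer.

After 1 (read(2)): returned '5K', offset=2
After 2 (read(5)): returned '2Y3RR', offset=7
After 3 (seek(+0, CUR)): offset=7
After 4 (seek(-2, CUR)): offset=5
After 5 (seek(-4, CUR)): offset=1
After 6 (read(7)): returned 'K2Y3RRU', offset=8
After 7 (tell()): offset=8
After 8 (read(7)): returned 'DMEY39Y', offset=15

Answer: 15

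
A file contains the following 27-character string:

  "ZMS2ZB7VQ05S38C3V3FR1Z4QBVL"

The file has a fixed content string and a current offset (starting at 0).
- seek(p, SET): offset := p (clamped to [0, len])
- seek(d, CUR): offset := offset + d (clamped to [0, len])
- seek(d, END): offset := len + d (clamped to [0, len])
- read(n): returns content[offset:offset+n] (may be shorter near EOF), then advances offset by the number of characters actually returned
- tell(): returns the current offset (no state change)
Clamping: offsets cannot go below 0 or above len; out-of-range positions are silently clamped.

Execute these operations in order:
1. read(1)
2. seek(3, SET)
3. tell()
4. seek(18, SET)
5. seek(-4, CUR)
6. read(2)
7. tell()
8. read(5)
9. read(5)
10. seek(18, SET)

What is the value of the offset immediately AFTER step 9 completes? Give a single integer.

After 1 (read(1)): returned 'Z', offset=1
After 2 (seek(3, SET)): offset=3
After 3 (tell()): offset=3
After 4 (seek(18, SET)): offset=18
After 5 (seek(-4, CUR)): offset=14
After 6 (read(2)): returned 'C3', offset=16
After 7 (tell()): offset=16
After 8 (read(5)): returned 'V3FR1', offset=21
After 9 (read(5)): returned 'Z4QBV', offset=26

Answer: 26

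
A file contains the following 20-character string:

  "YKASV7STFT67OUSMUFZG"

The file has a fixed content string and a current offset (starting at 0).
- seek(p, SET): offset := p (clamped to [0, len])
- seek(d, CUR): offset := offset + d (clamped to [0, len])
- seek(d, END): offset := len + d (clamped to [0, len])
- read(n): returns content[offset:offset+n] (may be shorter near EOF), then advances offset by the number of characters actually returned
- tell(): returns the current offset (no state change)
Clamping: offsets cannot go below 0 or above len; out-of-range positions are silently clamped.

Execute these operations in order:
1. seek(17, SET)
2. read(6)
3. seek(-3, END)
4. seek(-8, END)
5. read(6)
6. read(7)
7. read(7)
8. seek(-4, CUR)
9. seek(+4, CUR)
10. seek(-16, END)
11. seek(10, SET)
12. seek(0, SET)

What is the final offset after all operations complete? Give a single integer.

Answer: 0

Derivation:
After 1 (seek(17, SET)): offset=17
After 2 (read(6)): returned 'FZG', offset=20
After 3 (seek(-3, END)): offset=17
After 4 (seek(-8, END)): offset=12
After 5 (read(6)): returned 'OUSMUF', offset=18
After 6 (read(7)): returned 'ZG', offset=20
After 7 (read(7)): returned '', offset=20
After 8 (seek(-4, CUR)): offset=16
After 9 (seek(+4, CUR)): offset=20
After 10 (seek(-16, END)): offset=4
After 11 (seek(10, SET)): offset=10
After 12 (seek(0, SET)): offset=0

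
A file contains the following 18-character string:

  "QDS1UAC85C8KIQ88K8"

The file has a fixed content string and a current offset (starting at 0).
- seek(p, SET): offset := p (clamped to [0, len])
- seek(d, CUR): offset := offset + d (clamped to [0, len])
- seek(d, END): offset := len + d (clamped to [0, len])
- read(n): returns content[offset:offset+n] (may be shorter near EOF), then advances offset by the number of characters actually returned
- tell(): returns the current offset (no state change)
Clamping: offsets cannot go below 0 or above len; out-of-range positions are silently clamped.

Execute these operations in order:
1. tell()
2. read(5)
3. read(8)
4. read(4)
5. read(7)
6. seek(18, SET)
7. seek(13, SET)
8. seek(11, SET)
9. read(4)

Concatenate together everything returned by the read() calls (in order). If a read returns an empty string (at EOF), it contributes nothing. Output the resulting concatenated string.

Answer: QDS1UAC85C8KIQ88K8KIQ8

Derivation:
After 1 (tell()): offset=0
After 2 (read(5)): returned 'QDS1U', offset=5
After 3 (read(8)): returned 'AC85C8KI', offset=13
After 4 (read(4)): returned 'Q88K', offset=17
After 5 (read(7)): returned '8', offset=18
After 6 (seek(18, SET)): offset=18
After 7 (seek(13, SET)): offset=13
After 8 (seek(11, SET)): offset=11
After 9 (read(4)): returned 'KIQ8', offset=15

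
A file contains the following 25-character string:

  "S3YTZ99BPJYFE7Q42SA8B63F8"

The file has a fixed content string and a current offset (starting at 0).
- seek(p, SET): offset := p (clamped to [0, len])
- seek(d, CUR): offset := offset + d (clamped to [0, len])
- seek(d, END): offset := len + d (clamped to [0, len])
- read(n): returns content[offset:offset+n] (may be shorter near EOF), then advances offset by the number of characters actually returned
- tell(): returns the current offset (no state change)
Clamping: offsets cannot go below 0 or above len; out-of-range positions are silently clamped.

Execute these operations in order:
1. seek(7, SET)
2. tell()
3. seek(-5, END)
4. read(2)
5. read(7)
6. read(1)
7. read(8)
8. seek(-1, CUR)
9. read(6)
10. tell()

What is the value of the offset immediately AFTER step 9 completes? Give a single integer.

After 1 (seek(7, SET)): offset=7
After 2 (tell()): offset=7
After 3 (seek(-5, END)): offset=20
After 4 (read(2)): returned 'B6', offset=22
After 5 (read(7)): returned '3F8', offset=25
After 6 (read(1)): returned '', offset=25
After 7 (read(8)): returned '', offset=25
After 8 (seek(-1, CUR)): offset=24
After 9 (read(6)): returned '8', offset=25

Answer: 25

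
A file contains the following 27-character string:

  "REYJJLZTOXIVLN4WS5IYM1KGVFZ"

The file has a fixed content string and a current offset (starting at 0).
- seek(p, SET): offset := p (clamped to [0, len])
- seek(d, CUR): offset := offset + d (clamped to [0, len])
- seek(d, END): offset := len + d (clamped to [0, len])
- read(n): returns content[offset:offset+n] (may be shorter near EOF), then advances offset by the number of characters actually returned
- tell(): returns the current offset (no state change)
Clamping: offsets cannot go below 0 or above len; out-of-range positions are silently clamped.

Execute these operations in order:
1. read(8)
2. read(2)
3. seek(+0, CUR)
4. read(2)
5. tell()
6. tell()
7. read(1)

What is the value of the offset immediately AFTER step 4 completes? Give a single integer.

Answer: 12

Derivation:
After 1 (read(8)): returned 'REYJJLZT', offset=8
After 2 (read(2)): returned 'OX', offset=10
After 3 (seek(+0, CUR)): offset=10
After 4 (read(2)): returned 'IV', offset=12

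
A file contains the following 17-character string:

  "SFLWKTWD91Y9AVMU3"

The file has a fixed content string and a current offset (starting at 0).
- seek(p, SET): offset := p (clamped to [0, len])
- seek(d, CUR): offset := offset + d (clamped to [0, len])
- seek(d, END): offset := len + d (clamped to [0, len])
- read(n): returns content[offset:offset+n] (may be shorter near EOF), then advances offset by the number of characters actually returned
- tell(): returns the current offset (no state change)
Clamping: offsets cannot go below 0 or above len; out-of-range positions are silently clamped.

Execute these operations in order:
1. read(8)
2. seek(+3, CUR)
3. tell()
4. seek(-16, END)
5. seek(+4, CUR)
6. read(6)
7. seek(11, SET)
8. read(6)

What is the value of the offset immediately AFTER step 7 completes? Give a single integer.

Answer: 11

Derivation:
After 1 (read(8)): returned 'SFLWKTWD', offset=8
After 2 (seek(+3, CUR)): offset=11
After 3 (tell()): offset=11
After 4 (seek(-16, END)): offset=1
After 5 (seek(+4, CUR)): offset=5
After 6 (read(6)): returned 'TWD91Y', offset=11
After 7 (seek(11, SET)): offset=11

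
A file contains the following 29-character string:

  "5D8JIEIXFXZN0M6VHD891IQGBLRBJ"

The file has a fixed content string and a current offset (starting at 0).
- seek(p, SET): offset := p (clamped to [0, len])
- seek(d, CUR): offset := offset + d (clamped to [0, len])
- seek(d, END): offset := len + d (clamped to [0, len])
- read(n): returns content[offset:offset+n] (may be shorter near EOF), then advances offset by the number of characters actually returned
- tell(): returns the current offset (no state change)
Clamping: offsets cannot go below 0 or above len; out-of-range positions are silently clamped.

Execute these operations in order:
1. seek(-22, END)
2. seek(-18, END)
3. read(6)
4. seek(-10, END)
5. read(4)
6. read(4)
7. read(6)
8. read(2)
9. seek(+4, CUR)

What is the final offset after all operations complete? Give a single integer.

After 1 (seek(-22, END)): offset=7
After 2 (seek(-18, END)): offset=11
After 3 (read(6)): returned 'N0M6VH', offset=17
After 4 (seek(-10, END)): offset=19
After 5 (read(4)): returned '91IQ', offset=23
After 6 (read(4)): returned 'GBLR', offset=27
After 7 (read(6)): returned 'BJ', offset=29
After 8 (read(2)): returned '', offset=29
After 9 (seek(+4, CUR)): offset=29

Answer: 29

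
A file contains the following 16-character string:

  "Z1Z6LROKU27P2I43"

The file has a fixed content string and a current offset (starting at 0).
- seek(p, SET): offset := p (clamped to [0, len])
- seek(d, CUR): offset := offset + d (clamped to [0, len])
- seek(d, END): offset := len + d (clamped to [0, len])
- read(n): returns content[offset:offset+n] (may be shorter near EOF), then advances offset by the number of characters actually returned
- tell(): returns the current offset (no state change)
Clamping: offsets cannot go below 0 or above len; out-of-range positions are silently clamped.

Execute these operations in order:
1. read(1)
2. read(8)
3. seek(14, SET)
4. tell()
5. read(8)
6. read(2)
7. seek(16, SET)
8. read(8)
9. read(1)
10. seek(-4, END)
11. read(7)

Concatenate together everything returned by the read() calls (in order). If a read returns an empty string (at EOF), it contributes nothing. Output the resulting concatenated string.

Answer: Z1Z6LROKU432I43

Derivation:
After 1 (read(1)): returned 'Z', offset=1
After 2 (read(8)): returned '1Z6LROKU', offset=9
After 3 (seek(14, SET)): offset=14
After 4 (tell()): offset=14
After 5 (read(8)): returned '43', offset=16
After 6 (read(2)): returned '', offset=16
After 7 (seek(16, SET)): offset=16
After 8 (read(8)): returned '', offset=16
After 9 (read(1)): returned '', offset=16
After 10 (seek(-4, END)): offset=12
After 11 (read(7)): returned '2I43', offset=16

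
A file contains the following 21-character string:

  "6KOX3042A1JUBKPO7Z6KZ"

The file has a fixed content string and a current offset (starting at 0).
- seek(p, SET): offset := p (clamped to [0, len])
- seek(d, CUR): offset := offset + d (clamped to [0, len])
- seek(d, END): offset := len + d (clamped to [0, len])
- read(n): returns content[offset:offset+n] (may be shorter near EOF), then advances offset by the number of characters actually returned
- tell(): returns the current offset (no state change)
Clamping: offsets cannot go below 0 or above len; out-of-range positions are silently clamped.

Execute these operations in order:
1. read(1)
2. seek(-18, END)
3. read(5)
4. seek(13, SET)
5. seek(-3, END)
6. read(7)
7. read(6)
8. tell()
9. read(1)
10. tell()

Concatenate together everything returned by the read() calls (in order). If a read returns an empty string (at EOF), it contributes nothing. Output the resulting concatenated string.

Answer: 6X30426KZ

Derivation:
After 1 (read(1)): returned '6', offset=1
After 2 (seek(-18, END)): offset=3
After 3 (read(5)): returned 'X3042', offset=8
After 4 (seek(13, SET)): offset=13
After 5 (seek(-3, END)): offset=18
After 6 (read(7)): returned '6KZ', offset=21
After 7 (read(6)): returned '', offset=21
After 8 (tell()): offset=21
After 9 (read(1)): returned '', offset=21
After 10 (tell()): offset=21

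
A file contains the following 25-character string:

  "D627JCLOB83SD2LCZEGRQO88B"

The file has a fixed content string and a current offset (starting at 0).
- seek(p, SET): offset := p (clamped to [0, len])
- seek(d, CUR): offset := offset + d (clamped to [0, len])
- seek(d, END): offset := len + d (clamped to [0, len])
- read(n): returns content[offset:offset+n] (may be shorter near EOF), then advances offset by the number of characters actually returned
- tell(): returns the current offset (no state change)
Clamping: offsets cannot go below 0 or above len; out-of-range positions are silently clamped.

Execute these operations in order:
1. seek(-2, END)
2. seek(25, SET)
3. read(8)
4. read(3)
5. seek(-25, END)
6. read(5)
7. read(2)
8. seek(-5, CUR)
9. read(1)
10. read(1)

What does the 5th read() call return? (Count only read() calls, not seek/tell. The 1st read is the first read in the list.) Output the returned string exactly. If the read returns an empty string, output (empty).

Answer: 2

Derivation:
After 1 (seek(-2, END)): offset=23
After 2 (seek(25, SET)): offset=25
After 3 (read(8)): returned '', offset=25
After 4 (read(3)): returned '', offset=25
After 5 (seek(-25, END)): offset=0
After 6 (read(5)): returned 'D627J', offset=5
After 7 (read(2)): returned 'CL', offset=7
After 8 (seek(-5, CUR)): offset=2
After 9 (read(1)): returned '2', offset=3
After 10 (read(1)): returned '7', offset=4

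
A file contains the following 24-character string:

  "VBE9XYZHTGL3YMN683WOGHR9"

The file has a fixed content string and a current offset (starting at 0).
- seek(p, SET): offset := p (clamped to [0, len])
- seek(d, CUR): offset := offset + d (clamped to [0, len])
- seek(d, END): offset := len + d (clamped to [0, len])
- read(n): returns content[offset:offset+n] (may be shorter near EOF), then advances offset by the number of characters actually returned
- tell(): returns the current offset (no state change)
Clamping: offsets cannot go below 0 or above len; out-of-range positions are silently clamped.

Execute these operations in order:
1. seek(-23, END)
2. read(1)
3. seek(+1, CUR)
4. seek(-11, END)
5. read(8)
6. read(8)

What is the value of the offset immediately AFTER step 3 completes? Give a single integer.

After 1 (seek(-23, END)): offset=1
After 2 (read(1)): returned 'B', offset=2
After 3 (seek(+1, CUR)): offset=3

Answer: 3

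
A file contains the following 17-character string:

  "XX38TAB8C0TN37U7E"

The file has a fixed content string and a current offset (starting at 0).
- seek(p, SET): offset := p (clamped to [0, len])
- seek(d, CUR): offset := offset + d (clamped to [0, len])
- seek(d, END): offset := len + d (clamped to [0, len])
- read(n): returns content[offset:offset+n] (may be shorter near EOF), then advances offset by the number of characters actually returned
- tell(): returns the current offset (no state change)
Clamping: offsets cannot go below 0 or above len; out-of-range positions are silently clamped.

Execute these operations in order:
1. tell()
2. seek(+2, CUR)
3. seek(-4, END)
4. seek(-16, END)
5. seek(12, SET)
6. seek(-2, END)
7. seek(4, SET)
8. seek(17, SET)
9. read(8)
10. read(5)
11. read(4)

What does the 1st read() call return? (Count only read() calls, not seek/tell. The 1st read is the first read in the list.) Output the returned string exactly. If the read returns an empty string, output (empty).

After 1 (tell()): offset=0
After 2 (seek(+2, CUR)): offset=2
After 3 (seek(-4, END)): offset=13
After 4 (seek(-16, END)): offset=1
After 5 (seek(12, SET)): offset=12
After 6 (seek(-2, END)): offset=15
After 7 (seek(4, SET)): offset=4
After 8 (seek(17, SET)): offset=17
After 9 (read(8)): returned '', offset=17
After 10 (read(5)): returned '', offset=17
After 11 (read(4)): returned '', offset=17

Answer: (empty)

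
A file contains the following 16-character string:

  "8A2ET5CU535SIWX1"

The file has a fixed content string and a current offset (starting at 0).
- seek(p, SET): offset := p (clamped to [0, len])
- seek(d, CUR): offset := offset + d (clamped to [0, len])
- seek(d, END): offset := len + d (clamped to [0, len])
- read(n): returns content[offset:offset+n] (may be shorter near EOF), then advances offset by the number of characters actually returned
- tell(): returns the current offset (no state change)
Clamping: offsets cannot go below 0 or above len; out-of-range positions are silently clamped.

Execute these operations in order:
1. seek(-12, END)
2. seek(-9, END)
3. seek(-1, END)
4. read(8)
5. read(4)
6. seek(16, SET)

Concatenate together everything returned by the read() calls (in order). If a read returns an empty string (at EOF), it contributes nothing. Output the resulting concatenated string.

After 1 (seek(-12, END)): offset=4
After 2 (seek(-9, END)): offset=7
After 3 (seek(-1, END)): offset=15
After 4 (read(8)): returned '1', offset=16
After 5 (read(4)): returned '', offset=16
After 6 (seek(16, SET)): offset=16

Answer: 1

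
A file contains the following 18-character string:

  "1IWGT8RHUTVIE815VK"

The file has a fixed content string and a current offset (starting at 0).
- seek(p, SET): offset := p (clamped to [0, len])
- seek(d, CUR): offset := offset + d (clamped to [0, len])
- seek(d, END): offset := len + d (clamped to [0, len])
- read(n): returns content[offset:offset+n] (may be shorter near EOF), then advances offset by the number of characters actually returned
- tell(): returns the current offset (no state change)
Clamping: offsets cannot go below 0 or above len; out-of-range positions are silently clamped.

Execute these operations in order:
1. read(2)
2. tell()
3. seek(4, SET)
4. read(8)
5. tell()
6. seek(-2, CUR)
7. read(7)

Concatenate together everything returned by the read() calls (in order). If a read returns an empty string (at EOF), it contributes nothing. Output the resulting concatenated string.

Answer: 1IT8RHUTVIVIE815V

Derivation:
After 1 (read(2)): returned '1I', offset=2
After 2 (tell()): offset=2
After 3 (seek(4, SET)): offset=4
After 4 (read(8)): returned 'T8RHUTVI', offset=12
After 5 (tell()): offset=12
After 6 (seek(-2, CUR)): offset=10
After 7 (read(7)): returned 'VIE815V', offset=17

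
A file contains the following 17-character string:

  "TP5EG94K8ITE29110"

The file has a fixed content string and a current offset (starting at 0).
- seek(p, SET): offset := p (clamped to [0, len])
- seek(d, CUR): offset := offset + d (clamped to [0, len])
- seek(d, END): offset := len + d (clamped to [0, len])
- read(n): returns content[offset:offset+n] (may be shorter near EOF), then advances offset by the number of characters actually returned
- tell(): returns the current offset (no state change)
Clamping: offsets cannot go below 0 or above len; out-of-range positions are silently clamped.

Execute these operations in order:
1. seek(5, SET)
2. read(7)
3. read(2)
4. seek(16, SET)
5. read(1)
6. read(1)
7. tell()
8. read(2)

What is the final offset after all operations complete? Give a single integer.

Answer: 17

Derivation:
After 1 (seek(5, SET)): offset=5
After 2 (read(7)): returned '94K8ITE', offset=12
After 3 (read(2)): returned '29', offset=14
After 4 (seek(16, SET)): offset=16
After 5 (read(1)): returned '0', offset=17
After 6 (read(1)): returned '', offset=17
After 7 (tell()): offset=17
After 8 (read(2)): returned '', offset=17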